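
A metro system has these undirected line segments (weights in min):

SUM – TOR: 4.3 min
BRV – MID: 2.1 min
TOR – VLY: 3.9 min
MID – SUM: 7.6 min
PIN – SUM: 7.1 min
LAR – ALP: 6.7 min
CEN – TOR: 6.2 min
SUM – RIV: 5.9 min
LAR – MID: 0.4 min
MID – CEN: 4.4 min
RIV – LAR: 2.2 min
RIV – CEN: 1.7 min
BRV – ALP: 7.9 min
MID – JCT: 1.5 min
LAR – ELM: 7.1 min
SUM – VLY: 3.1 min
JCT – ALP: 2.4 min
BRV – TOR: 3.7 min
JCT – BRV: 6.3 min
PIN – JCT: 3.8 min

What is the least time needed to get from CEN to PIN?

9.6 min

Compare a few routes:
CEN–MID–JCT–PIN: 4.4+1.5+3.8 = 9.7
CEN–RIV–LAR–MID–JCT–PIN: 1.7+2.2+0.4+1.5+3.8 = 9.6
The minimum is 9.6 min via CEN–RIV–LAR–MID–JCT–PIN.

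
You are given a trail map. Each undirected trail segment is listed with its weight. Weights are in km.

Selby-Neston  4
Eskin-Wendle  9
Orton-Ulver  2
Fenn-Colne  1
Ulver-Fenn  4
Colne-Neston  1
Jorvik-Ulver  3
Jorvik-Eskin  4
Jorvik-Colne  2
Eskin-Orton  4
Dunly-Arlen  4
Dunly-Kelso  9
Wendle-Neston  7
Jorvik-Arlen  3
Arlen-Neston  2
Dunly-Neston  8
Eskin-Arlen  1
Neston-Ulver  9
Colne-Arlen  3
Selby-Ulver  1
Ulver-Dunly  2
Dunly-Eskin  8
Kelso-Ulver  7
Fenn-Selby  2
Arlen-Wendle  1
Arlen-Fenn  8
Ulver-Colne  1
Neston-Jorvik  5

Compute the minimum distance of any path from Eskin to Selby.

Running Dijkstra from Eskin:
Eskin: 0
Arlen: 1  (via Eskin)
Wendle: 2  (via Arlen)
Neston: 3  (via Arlen)
Jorvik: 4  (via Eskin)
Colne: 4  (via Arlen)
Orton: 4  (via Eskin)
Ulver: 5  (via Colne)
Dunly: 5  (via Arlen)
Fenn: 5  (via Colne)
Selby: 6  (via Ulver)
Shortest route: Eskin–Arlen–Colne–Ulver–Selby = 6 km.

6 km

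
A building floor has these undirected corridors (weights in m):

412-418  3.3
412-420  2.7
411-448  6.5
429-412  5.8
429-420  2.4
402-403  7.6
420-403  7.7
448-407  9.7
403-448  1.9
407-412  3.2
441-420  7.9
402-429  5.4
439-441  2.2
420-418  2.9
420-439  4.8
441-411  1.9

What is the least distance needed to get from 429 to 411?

11.3 m

Running Dijkstra from 429:
429: 0
420: 2.4  (via 429)
412: 5.1  (via 420)
418: 5.3  (via 420)
402: 5.4  (via 429)
439: 7.2  (via 420)
407: 8.3  (via 412)
441: 9.4  (via 439)
403: 10.1  (via 420)
411: 11.3  (via 441)
Shortest route: 429 → 420 → 439 → 441 → 411 = 11.3 m.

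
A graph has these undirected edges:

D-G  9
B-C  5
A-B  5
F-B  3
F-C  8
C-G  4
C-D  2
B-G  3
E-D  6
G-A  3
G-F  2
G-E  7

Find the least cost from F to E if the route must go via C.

14

Shortest F→C: F–G–C = 6
Shortest C→E: C–D–E = 8
Total via C: 6 + 8 = 14.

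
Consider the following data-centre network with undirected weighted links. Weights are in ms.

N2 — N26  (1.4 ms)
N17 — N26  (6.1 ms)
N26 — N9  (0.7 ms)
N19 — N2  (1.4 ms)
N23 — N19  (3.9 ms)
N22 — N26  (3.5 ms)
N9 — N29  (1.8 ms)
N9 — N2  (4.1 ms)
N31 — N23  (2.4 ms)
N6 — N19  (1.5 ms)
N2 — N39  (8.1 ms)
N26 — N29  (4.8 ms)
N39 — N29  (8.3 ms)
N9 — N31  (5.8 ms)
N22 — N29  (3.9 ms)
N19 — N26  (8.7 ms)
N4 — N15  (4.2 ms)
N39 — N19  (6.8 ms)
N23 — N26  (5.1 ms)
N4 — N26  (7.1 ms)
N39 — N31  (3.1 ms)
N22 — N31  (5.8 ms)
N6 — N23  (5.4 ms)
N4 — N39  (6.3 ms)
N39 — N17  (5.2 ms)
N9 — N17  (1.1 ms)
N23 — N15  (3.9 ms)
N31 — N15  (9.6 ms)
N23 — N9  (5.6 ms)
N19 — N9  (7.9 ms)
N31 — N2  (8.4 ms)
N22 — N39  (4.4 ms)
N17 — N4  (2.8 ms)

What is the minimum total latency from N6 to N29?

6.8 ms

Enumerating some paths:
N6–N19–N2–N9–N29: 1.5+1.4+4.1+1.8 = 8.8
N6–N19–N2–N26–N9–N29: 1.5+1.4+1.4+0.7+1.8 = 6.8
N6–N19–N2–N26–N29: 1.5+1.4+1.4+4.8 = 9.1
Cheapest is N6–N19–N2–N26–N9–N29 at 6.8 ms.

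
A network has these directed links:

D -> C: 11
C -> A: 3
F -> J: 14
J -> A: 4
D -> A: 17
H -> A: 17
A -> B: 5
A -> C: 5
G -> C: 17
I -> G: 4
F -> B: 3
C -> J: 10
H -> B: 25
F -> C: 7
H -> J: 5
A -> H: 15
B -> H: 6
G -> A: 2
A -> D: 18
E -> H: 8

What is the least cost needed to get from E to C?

Running Dijkstra from E:
E: 0
H: 8  (via E)
J: 13  (via H)
A: 17  (via J)
B: 22  (via A)
C: 22  (via A)
Shortest route: E–H–J–A–C = 22.

22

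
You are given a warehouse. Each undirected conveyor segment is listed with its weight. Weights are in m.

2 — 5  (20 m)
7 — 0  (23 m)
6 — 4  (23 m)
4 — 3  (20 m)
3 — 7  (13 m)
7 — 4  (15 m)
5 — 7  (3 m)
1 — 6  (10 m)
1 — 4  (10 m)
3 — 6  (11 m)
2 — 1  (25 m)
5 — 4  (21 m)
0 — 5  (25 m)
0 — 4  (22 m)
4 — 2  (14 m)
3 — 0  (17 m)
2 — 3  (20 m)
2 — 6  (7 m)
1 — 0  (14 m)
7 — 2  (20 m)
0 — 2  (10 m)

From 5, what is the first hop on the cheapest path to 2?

2

Compare a few routes:
5–2: 20 = 20
5–7–2: 3+20 = 23
The minimum is 20 m via 5–2.
So from 5 the first move is to 2.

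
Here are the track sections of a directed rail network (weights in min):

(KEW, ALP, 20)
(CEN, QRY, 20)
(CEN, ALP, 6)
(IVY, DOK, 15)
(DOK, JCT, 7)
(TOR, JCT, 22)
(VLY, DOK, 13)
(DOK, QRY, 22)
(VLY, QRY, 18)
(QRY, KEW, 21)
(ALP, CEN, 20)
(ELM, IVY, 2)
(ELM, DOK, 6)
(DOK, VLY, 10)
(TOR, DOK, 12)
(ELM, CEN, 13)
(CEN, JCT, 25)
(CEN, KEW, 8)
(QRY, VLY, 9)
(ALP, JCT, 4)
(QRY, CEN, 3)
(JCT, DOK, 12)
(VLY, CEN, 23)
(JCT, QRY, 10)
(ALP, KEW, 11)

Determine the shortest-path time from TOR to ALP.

38 min

Settle nodes by increasing distance from TOR:
TOR: 0
DOK: 12  (via TOR)
JCT: 19  (via DOK)
VLY: 22  (via DOK)
QRY: 29  (via JCT)
CEN: 32  (via QRY)
ALP: 38  (via CEN)
Shortest route: TOR → DOK → JCT → QRY → CEN → ALP = 38 min.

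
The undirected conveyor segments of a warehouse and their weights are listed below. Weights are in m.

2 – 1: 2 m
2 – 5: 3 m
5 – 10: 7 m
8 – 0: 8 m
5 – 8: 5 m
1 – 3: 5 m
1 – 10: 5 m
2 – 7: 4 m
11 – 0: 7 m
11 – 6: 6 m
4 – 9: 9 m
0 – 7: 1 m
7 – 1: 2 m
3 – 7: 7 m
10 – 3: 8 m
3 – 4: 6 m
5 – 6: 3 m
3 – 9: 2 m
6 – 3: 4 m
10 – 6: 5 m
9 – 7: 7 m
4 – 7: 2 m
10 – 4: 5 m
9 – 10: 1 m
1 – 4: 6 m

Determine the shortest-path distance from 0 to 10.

8 m

Running Dijkstra from 0:
0: 0
7: 1  (via 0)
1: 3  (via 7)
4: 3  (via 7)
2: 5  (via 7)
11: 7  (via 0)
3: 8  (via 7)
5: 8  (via 2)
8: 8  (via 0)
9: 8  (via 7)
10: 8  (via 1)
Shortest route: 0 → 7 → 1 → 10 = 8 m.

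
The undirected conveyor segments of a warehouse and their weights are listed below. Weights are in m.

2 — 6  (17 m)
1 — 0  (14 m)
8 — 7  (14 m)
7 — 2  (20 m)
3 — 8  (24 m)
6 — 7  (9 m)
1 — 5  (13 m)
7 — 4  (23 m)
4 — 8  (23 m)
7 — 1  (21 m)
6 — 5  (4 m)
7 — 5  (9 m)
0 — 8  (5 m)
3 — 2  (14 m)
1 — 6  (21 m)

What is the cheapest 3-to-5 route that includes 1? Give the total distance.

Shortest 3→1: 3–8–0–1 = 43
Shortest 1→5: 1–5 = 13
Total via 1: 43 + 13 = 56 m.

56 m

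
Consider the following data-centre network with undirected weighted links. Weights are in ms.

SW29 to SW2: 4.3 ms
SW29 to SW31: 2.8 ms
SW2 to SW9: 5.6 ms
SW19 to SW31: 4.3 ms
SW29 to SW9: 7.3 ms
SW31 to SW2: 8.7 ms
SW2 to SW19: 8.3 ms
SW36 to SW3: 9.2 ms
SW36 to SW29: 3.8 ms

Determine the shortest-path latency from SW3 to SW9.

20.3 ms

Settle nodes by increasing distance from SW3:
SW3: 0
SW36: 9.2  (via SW3)
SW29: 13  (via SW36)
SW31: 15.8  (via SW29)
SW2: 17.3  (via SW29)
SW19: 20.1  (via SW31)
SW9: 20.3  (via SW29)
Shortest route: SW3 → SW36 → SW29 → SW9 = 20.3 ms.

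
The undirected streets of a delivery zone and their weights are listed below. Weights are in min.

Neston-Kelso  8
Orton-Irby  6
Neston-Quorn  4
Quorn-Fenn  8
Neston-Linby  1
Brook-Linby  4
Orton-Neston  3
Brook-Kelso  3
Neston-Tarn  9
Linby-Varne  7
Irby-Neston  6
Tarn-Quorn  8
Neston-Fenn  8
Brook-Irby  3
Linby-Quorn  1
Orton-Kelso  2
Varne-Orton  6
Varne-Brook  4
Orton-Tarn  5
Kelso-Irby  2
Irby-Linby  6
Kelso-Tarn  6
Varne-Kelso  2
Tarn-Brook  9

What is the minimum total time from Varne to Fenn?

15 min

Compare a few routes:
Varne - Linby - Quorn - Fenn: 7+1+8 = 16
Varne - Linby - Neston - Fenn: 7+1+8 = 16
Varne - Kelso - Orton - Neston - Fenn: 2+2+3+8 = 15
The minimum is 15 min via Varne - Kelso - Orton - Neston - Fenn.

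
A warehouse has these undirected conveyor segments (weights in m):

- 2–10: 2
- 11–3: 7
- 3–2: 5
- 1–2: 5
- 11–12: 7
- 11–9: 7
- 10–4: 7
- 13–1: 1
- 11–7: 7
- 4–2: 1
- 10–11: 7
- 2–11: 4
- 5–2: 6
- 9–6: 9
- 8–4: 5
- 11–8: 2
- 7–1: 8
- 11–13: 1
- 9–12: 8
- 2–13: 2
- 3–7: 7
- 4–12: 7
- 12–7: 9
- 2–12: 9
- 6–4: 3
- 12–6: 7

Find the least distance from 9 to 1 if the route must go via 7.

22 m

Shortest 9→7: 9–11–7 = 14
Best 7 to 1: 7–1 costing 8
Total via 7: 14 + 8 = 22 m.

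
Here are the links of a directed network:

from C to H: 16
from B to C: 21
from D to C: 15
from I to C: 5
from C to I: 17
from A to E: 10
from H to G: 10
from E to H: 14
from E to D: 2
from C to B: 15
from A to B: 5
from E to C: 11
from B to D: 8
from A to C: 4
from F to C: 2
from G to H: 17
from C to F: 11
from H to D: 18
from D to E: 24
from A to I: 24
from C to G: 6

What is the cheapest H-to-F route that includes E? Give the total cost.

Best H to E: H → D → E costing 42
Best E to F: E → C → F costing 22
Total via E: 42 + 22 = 64.

64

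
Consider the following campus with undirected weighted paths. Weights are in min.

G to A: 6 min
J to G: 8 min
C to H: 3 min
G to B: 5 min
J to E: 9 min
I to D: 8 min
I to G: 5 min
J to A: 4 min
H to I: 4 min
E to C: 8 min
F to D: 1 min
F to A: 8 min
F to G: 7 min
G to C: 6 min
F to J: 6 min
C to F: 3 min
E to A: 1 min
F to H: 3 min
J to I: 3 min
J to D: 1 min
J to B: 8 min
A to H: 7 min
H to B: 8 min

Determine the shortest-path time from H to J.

5 min

Candidate routes:
H → C → F → D → J: 3+3+1+1 = 8
H → I → J: 4+3 = 7
H → F → J: 3+6 = 9
H → F → D → J: 3+1+1 = 5
The minimum is 5 min via H → F → D → J.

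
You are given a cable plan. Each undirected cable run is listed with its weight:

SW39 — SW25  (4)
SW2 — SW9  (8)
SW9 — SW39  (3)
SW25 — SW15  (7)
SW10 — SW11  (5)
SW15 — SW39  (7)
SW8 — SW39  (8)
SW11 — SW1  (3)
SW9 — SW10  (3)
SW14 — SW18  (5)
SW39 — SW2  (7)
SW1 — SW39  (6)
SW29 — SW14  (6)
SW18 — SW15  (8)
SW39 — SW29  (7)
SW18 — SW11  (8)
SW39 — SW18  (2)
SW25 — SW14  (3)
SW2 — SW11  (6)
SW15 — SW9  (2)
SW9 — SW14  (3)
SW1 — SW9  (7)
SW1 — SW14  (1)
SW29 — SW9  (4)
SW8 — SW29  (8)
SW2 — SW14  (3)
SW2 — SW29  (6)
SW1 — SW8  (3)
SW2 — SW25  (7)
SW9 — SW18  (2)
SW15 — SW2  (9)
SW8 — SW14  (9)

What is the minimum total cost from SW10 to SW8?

Enumerating some paths:
SW10 - SW11 - SW1 - SW8: 5+3+3 = 11
SW10 - SW9 - SW39 - SW8: 3+3+8 = 14
SW10 - SW9 - SW1 - SW8: 3+7+3 = 13
SW10 - SW9 - SW14 - SW1 - SW8: 3+3+1+3 = 10
The minimum is 10 via SW10 - SW9 - SW14 - SW1 - SW8.

10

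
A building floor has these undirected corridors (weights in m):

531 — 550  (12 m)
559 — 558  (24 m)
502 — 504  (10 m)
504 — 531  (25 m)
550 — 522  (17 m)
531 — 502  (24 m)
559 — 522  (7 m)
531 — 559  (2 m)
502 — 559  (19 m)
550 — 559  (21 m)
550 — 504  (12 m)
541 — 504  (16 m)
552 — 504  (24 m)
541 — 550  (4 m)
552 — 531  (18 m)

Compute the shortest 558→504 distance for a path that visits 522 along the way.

60 m

Best 558 to 522: 558–559–522 costing 31
Shortest 522→504: 522–550–504 = 29
Total via 522: 31 + 29 = 60 m.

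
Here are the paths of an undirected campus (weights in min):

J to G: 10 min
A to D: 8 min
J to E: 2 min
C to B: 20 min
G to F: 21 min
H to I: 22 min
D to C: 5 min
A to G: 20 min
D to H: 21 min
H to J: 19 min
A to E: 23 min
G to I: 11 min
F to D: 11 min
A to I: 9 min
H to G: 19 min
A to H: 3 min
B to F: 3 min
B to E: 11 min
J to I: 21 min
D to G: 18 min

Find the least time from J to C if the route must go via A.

35 min

Shortest J→A: J → H → A = 22
Best A to C: A → D → C costing 13
Total via A: 22 + 13 = 35 min.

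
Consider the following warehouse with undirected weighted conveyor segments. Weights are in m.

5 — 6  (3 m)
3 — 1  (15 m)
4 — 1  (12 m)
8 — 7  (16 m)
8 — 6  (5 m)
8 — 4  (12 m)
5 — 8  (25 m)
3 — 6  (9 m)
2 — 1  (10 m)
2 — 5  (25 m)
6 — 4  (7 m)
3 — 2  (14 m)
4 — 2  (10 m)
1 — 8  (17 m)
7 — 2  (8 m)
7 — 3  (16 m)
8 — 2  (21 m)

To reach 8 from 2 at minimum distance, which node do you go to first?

8

Compare a few routes:
2–4–6–8: 10+7+5 = 22
2–8: 21 = 21
Cheapest is 2–8 at 21 m.
So from 2 the first move is to 8.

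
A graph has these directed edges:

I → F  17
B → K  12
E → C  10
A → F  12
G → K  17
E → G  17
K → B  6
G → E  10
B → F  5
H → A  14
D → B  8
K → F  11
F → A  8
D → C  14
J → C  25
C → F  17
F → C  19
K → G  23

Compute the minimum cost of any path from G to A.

36

Candidate routes:
G - K - F - A: 17+11+8 = 36
G - E - C - F - A: 10+10+17+8 = 45
The minimum is 36 via G - K - F - A.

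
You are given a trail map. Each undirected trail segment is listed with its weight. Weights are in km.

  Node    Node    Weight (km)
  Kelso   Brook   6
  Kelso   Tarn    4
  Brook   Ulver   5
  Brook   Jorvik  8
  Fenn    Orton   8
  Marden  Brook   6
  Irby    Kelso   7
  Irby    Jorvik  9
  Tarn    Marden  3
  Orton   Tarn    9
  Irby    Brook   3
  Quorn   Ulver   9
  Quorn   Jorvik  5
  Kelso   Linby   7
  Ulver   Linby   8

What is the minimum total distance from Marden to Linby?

14 km

Candidate routes:
Marden–Brook–Ulver–Linby: 6+5+8 = 19
Marden–Tarn–Kelso–Linby: 3+4+7 = 14
Marden–Brook–Kelso–Linby: 6+6+7 = 19
Cheapest is Marden–Tarn–Kelso–Linby at 14 km.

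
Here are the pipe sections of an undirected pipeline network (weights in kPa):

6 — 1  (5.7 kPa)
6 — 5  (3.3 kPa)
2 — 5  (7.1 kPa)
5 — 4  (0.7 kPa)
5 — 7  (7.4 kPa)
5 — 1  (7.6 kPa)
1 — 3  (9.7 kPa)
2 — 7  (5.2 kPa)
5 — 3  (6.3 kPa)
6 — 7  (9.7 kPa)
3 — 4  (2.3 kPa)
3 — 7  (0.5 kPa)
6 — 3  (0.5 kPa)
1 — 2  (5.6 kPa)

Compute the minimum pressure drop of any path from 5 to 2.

Compare a few routes:
5–2: 7.1 = 7.1
5–4–3–7–2: 0.7+2.3+0.5+5.2 = 8.7
The minimum is 7.1 kPa via 5–2.

7.1 kPa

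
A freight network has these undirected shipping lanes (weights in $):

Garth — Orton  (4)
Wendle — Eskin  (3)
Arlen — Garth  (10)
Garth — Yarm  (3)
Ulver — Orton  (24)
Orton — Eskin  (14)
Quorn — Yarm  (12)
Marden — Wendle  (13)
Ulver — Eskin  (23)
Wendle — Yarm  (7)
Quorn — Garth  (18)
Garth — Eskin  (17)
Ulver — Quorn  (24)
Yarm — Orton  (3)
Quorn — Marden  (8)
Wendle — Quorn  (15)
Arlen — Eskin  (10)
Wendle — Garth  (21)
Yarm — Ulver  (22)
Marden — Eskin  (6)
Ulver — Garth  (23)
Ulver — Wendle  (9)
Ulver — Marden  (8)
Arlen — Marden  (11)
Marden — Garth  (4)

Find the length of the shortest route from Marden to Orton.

Shortest distances from Marden:
Marden: 0
Garth: 4  (via Marden)
Eskin: 6  (via Marden)
Yarm: 7  (via Garth)
Ulver: 8  (via Marden)
Orton: 8  (via Garth)
Shortest route: Marden → Garth → Orton = $8.

$8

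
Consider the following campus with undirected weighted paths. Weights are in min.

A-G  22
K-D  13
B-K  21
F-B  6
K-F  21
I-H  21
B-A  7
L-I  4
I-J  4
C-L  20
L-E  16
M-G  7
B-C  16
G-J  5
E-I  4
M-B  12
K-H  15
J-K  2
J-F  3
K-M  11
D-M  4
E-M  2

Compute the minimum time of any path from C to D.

32 min

Settle nodes by increasing distance from C:
C: 0
B: 16  (via C)
L: 20  (via C)
F: 22  (via B)
A: 23  (via B)
I: 24  (via L)
J: 25  (via F)
K: 27  (via J)
E: 28  (via I)
M: 28  (via B)
G: 30  (via J)
D: 32  (via M)
Shortest route: C → B → M → D = 32 min.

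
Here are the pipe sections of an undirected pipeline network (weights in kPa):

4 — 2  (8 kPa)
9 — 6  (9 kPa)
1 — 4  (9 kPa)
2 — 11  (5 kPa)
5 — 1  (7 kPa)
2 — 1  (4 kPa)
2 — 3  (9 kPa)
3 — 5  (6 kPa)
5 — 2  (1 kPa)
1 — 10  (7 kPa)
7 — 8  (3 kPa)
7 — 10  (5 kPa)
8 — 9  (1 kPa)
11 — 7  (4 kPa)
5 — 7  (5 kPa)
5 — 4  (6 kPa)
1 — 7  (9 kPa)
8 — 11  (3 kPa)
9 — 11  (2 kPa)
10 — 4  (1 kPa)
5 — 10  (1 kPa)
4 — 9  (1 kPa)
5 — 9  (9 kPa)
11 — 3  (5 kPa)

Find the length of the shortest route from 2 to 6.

13 kPa

Shortest distances from 2:
2: 0
5: 1  (via 2)
10: 2  (via 5)
4: 3  (via 10)
1: 4  (via 2)
9: 4  (via 4)
8: 5  (via 9)
11: 5  (via 2)
7: 6  (via 5)
3: 7  (via 5)
6: 13  (via 9)
Shortest route: 2 → 5 → 10 → 4 → 9 → 6 = 13 kPa.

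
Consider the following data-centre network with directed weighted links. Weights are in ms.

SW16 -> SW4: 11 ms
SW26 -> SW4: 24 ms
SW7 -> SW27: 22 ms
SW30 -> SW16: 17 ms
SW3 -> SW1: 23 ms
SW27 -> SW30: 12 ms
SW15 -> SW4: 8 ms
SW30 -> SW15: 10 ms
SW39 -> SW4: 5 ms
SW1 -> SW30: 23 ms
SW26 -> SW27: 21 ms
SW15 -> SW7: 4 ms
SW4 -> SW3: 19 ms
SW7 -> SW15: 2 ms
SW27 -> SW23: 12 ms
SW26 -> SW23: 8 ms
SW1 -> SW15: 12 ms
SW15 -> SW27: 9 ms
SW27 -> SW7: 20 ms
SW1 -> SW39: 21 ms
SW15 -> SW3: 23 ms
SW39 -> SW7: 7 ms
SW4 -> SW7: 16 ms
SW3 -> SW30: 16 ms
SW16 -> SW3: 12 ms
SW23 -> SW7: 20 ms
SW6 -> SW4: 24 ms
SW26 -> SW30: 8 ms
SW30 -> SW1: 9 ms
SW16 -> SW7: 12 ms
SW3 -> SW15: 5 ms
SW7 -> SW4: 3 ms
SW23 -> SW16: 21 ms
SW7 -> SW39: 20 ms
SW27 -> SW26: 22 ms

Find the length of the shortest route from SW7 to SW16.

40 ms

Shortest distances from SW7:
SW7: 0
SW15: 2  (via SW7)
SW4: 3  (via SW7)
SW27: 11  (via SW15)
SW39: 20  (via SW7)
SW3: 22  (via SW4)
SW30: 23  (via SW27)
SW23: 23  (via SW27)
SW1: 32  (via SW30)
SW26: 33  (via SW27)
SW16: 40  (via SW30)
Shortest route: SW7–SW15–SW27–SW30–SW16 = 40 ms.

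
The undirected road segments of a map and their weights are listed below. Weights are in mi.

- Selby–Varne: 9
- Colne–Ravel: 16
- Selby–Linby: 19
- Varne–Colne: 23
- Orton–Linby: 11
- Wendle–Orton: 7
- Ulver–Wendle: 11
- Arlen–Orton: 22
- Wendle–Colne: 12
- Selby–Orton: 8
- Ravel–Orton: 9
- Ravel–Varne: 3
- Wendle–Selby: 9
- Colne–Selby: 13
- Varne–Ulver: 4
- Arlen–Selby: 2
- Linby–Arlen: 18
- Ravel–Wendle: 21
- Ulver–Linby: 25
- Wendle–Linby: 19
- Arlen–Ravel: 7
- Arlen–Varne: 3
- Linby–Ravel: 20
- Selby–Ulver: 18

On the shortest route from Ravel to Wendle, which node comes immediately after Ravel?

Enumerating some paths:
Ravel–Orton–Wendle: 9+7 = 16
Ravel–Varne–Arlen–Selby–Wendle: 3+3+2+9 = 17
Ravel–Arlen–Selby–Wendle: 7+2+9 = 18
Cheapest is Ravel–Orton–Wendle at 16 mi.
So from Ravel the first move is to Orton.

Orton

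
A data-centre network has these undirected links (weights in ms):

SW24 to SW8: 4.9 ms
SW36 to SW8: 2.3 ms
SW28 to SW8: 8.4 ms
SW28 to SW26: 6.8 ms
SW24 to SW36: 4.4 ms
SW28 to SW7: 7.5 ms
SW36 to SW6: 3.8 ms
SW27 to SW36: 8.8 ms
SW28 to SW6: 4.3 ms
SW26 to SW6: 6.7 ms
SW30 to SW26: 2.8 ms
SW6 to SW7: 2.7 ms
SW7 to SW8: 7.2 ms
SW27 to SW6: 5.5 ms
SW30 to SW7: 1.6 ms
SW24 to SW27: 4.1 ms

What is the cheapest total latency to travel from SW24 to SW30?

12.5 ms

Settle nodes by increasing distance from SW24:
SW24: 0
SW27: 4.1  (via SW24)
SW36: 4.4  (via SW24)
SW8: 4.9  (via SW24)
SW6: 8.2  (via SW36)
SW7: 10.9  (via SW6)
SW30: 12.5  (via SW7)
Shortest route: SW24 → SW36 → SW6 → SW7 → SW30 = 12.5 ms.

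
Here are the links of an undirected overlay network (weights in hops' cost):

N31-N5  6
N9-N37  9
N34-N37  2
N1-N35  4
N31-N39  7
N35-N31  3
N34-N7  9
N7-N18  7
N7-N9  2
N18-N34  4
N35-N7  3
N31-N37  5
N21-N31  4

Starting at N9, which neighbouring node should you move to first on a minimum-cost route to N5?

N7

Compare a few routes:
N9 - N7 - N34 - N37 - N31 - N5: 2+9+2+5+6 = 24
N9 - N7 - N35 - N31 - N5: 2+3+3+6 = 14
N9 - N7 - N18 - N34 - N37 - N31 - N5: 2+7+4+2+5+6 = 26
N9 - N37 - N31 - N5: 9+5+6 = 20
Cheapest is N9 - N7 - N35 - N31 - N5 at 14 hops' cost.
So from N9 the first move is to N7.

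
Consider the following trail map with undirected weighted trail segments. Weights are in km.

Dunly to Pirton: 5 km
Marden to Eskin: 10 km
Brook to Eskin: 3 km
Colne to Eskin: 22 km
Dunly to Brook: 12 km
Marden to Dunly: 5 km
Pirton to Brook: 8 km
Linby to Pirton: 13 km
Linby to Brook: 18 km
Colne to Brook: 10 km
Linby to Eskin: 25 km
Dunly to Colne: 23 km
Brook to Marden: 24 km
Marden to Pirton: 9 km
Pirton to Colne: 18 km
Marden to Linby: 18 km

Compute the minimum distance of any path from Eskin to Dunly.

Shortest distances from Eskin:
Eskin: 0
Brook: 3  (via Eskin)
Marden: 10  (via Eskin)
Pirton: 11  (via Brook)
Colne: 13  (via Brook)
Dunly: 15  (via Brook)
Shortest route: Eskin–Brook–Dunly = 15 km.

15 km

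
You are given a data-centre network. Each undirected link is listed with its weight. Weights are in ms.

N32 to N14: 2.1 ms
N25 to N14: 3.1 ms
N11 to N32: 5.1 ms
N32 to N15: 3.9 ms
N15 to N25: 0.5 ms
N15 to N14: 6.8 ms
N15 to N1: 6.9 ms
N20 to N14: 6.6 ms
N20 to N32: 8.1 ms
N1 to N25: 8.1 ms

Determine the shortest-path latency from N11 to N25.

Shortest distances from N11:
N11: 0
N32: 5.1  (via N11)
N14: 7.2  (via N32)
N15: 9  (via N32)
N25: 9.5  (via N15)
Shortest route: N11 → N32 → N15 → N25 = 9.5 ms.

9.5 ms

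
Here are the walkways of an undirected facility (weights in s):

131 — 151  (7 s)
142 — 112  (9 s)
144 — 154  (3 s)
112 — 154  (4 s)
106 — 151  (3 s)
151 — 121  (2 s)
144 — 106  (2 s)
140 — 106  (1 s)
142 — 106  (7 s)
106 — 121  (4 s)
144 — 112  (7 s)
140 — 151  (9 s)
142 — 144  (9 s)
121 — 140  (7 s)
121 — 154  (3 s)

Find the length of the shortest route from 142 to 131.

17 s

Settle nodes by increasing distance from 142:
142: 0
106: 7  (via 142)
140: 8  (via 106)
112: 9  (via 142)
144: 9  (via 142)
151: 10  (via 106)
121: 11  (via 106)
154: 12  (via 144)
131: 17  (via 151)
Shortest route: 142 → 106 → 151 → 131 = 17 s.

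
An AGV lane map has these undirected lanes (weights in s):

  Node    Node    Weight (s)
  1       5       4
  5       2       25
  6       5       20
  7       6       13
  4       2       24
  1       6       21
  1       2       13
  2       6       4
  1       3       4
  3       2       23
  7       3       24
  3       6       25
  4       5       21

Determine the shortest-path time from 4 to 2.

24 s

Running Dijkstra from 4:
4: 0
5: 21  (via 4)
2: 24  (via 4)
Shortest route: 4–2 = 24 s.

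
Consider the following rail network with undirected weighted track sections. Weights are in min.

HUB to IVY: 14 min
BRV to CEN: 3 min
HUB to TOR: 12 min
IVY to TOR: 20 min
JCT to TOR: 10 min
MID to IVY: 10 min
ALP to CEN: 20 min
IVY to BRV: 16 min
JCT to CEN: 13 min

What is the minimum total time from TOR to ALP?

Compare a few routes:
TOR–JCT–CEN–ALP: 10+13+20 = 43
TOR–IVY–BRV–CEN–ALP: 20+16+3+20 = 59
Cheapest is TOR–JCT–CEN–ALP at 43 min.

43 min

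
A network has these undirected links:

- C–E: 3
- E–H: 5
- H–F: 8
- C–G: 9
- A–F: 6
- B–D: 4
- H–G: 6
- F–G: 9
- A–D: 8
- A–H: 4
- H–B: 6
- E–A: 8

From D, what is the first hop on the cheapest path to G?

Candidate routes:
D–B–H–G: 4+6+6 = 16
D–A–H–G: 8+4+6 = 18
Cheapest is D–B–H–G at 16.
So from D the first move is to B.

B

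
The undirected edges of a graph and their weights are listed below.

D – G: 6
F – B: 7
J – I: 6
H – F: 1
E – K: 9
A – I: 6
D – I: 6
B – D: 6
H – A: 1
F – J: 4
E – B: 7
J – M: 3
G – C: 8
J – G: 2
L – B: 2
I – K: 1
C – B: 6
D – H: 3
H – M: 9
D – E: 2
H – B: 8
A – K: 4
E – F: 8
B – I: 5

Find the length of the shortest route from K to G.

Running Dijkstra from K:
K: 0
I: 1  (via K)
A: 4  (via K)
H: 5  (via A)
B: 6  (via I)
F: 6  (via H)
D: 7  (via I)
J: 7  (via I)
L: 8  (via B)
E: 9  (via K)
G: 9  (via J)
Shortest route: K → I → J → G = 9.

9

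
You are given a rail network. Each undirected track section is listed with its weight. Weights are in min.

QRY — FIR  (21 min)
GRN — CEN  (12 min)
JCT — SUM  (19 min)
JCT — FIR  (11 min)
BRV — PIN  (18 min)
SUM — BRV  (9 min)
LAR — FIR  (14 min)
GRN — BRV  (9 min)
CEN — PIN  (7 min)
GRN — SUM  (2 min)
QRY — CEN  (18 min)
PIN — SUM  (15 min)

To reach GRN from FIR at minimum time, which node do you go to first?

JCT

Enumerating some paths:
FIR–QRY–CEN–GRN: 21+18+12 = 51
FIR–JCT–SUM–GRN: 11+19+2 = 32
FIR–JCT–SUM–BRV–GRN: 11+19+9+9 = 48
The minimum is 32 min via FIR–JCT–SUM–GRN.
So from FIR the first move is to JCT.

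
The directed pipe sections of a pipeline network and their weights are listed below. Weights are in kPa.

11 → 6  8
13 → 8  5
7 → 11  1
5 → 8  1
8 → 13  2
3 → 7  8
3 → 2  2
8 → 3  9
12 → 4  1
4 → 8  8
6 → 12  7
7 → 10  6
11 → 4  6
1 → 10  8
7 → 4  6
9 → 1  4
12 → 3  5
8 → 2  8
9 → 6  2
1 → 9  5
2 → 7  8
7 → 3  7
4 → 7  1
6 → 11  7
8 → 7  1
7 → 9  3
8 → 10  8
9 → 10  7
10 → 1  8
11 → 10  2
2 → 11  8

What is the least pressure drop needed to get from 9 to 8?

18 kPa

Running Dijkstra from 9:
9: 0
6: 2  (via 9)
1: 4  (via 9)
10: 7  (via 9)
11: 9  (via 6)
12: 9  (via 6)
4: 10  (via 12)
7: 11  (via 4)
3: 14  (via 12)
2: 16  (via 3)
8: 18  (via 4)
Shortest route: 9–6–12–4–8 = 18 kPa.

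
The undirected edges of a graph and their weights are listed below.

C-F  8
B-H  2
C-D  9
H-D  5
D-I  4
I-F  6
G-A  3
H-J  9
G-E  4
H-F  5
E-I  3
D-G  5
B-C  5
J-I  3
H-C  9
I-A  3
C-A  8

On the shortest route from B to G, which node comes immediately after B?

Compare a few routes:
B–C–A–G: 5+8+3 = 16
B–H–D–G: 2+5+5 = 12
B–H–D–I–A–G: 2+5+4+3+3 = 17
The minimum is 12 via B–H–D–G.
So from B the first move is to H.

H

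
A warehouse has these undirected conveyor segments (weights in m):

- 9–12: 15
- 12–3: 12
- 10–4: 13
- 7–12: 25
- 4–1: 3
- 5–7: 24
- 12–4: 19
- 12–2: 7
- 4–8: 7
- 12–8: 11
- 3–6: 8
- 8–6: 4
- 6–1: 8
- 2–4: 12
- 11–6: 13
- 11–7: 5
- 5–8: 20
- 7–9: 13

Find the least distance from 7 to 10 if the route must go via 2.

57 m

Best 7 to 2: 7–12–2 costing 32
Shortest 2→10: 2–4–10 = 25
Total via 2: 32 + 25 = 57 m.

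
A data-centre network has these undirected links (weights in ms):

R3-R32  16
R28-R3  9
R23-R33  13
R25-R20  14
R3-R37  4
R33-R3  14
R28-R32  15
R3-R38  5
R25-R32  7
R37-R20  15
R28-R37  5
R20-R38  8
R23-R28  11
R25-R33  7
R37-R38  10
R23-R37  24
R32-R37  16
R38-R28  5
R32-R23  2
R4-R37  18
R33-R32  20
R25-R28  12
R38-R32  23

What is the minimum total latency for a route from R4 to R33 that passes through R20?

Shortest R4→R20: R4 → R37 → R20 = 33
Shortest R20→R33: R20 → R25 → R33 = 21
Total via R20: 33 + 21 = 54 ms.

54 ms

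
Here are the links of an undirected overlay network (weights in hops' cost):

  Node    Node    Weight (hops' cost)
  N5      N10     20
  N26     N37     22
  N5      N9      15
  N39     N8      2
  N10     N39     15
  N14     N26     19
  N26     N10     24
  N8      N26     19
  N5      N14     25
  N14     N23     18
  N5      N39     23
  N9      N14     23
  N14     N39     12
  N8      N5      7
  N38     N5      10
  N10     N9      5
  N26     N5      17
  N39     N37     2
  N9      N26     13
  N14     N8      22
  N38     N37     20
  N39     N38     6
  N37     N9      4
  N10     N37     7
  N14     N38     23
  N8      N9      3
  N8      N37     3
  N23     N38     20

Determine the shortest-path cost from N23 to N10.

Running Dijkstra from N23:
N23: 0
N14: 18  (via N23)
N38: 20  (via N23)
N39: 26  (via N38)
N37: 28  (via N39)
N8: 28  (via N39)
N5: 30  (via N38)
N9: 31  (via N8)
N10: 35  (via N37)
Shortest route: N23 → N38 → N39 → N37 → N10 = 35 hops' cost.

35 hops' cost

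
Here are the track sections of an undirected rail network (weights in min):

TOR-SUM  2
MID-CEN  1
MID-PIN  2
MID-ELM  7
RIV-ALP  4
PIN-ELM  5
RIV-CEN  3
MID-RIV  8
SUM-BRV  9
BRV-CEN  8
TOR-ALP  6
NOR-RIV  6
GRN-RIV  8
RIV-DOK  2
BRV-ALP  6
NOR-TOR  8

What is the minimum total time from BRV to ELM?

16 min

Running Dijkstra from BRV:
BRV: 0
ALP: 6  (via BRV)
CEN: 8  (via BRV)
SUM: 9  (via BRV)
MID: 9  (via CEN)
RIV: 10  (via ALP)
TOR: 11  (via SUM)
PIN: 11  (via MID)
DOK: 12  (via RIV)
ELM: 16  (via MID)
Shortest route: BRV–CEN–MID–ELM = 16 min.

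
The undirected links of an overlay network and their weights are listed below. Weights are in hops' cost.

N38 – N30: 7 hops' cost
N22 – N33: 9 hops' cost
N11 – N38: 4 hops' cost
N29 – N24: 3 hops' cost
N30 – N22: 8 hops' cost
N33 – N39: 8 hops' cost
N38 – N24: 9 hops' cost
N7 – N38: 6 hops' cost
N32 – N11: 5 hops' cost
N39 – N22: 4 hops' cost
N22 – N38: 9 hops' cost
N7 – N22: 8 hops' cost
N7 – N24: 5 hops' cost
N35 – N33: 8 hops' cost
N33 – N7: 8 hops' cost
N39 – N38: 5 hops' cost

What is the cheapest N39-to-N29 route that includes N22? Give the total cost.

Shortest N39→N22: N39–N22 = 4
Shortest N22→N29: N22–N7–N24–N29 = 16
Total via N22: 4 + 16 = 20 hops' cost.

20 hops' cost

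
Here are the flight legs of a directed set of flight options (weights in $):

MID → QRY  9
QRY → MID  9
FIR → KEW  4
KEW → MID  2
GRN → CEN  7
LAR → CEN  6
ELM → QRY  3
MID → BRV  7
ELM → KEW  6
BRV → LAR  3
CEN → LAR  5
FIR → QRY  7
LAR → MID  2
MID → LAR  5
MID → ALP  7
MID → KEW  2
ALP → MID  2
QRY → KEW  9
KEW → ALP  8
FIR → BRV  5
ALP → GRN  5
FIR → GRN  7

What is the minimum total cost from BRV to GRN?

Candidate routes:
BRV → LAR → MID → KEW → ALP → GRN: 3+2+2+8+5 = 20
BRV → LAR → MID → ALP → GRN: 3+2+7+5 = 17
The minimum is $17 via BRV → LAR → MID → ALP → GRN.

$17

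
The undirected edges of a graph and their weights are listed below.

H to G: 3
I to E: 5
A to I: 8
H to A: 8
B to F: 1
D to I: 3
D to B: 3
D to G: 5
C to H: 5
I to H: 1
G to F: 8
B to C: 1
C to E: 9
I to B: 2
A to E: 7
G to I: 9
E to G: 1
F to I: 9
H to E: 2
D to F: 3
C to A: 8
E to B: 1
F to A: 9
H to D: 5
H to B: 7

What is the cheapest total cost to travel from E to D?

Compare a few routes:
E → B → F → D: 1+1+3 = 5
E → B → D: 1+3 = 4
Cheapest is E → B → D at 4.

4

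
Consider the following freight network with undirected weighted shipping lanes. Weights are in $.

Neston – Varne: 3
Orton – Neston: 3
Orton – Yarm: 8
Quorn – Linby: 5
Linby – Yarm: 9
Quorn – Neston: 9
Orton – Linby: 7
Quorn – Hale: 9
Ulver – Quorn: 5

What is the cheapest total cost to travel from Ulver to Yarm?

Candidate routes:
Ulver–Quorn–Linby–Orton–Yarm: 5+5+7+8 = 25
Ulver–Quorn–Linby–Yarm: 5+5+9 = 19
The minimum is $19 via Ulver–Quorn–Linby–Yarm.

$19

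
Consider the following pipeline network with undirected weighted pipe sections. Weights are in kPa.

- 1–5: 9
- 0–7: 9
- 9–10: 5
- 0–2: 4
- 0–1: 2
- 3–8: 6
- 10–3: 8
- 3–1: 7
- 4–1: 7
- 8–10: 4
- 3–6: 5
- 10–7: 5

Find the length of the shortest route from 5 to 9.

29 kPa

Shortest distances from 5:
5: 0
1: 9  (via 5)
0: 11  (via 1)
2: 15  (via 0)
3: 16  (via 1)
4: 16  (via 1)
7: 20  (via 0)
6: 21  (via 3)
8: 22  (via 3)
10: 24  (via 3)
9: 29  (via 10)
Shortest route: 5–1–3–10–9 = 29 kPa.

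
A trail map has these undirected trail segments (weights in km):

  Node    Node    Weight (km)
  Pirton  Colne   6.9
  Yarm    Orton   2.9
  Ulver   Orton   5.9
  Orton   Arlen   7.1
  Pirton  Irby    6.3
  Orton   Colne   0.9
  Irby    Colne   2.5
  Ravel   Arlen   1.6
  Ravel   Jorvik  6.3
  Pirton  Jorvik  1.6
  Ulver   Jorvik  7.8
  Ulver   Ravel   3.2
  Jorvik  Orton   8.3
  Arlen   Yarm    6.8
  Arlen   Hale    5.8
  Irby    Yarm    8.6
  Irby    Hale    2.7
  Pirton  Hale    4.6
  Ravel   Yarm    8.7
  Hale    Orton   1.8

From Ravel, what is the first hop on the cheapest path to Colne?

Compare a few routes:
Ravel → Arlen → Orton → Colne: 1.6+7.1+0.9 = 9.6
Ravel → Ulver → Orton → Colne: 3.2+5.9+0.9 = 10
The minimum is 9.6 km via Ravel → Arlen → Orton → Colne.
So from Ravel the first move is to Arlen.

Arlen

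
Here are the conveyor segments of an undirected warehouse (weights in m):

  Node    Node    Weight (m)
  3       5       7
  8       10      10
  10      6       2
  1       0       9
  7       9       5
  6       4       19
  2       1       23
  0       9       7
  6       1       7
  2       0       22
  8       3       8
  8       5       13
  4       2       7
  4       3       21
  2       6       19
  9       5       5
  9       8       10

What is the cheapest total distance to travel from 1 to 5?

Shortest distances from 1:
1: 0
6: 7  (via 1)
0: 9  (via 1)
10: 9  (via 6)
9: 16  (via 0)
8: 19  (via 10)
5: 21  (via 9)
Shortest route: 1–0–9–5 = 21 m.

21 m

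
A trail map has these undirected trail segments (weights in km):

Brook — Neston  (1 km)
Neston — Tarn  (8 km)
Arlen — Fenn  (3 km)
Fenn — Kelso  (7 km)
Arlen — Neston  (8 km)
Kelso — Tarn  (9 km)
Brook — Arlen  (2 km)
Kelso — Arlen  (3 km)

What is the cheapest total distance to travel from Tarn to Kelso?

9 km

Settle nodes by increasing distance from Tarn:
Tarn: 0
Neston: 8  (via Tarn)
Kelso: 9  (via Tarn)
Shortest route: Tarn–Kelso = 9 km.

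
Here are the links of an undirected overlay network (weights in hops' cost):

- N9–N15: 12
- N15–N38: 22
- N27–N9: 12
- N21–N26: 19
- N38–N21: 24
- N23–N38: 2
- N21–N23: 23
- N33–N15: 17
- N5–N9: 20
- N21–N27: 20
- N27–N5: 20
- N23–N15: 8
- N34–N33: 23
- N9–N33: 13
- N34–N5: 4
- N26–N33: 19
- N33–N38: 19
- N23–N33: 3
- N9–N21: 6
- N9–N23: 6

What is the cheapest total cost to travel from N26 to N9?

25 hops' cost

Shortest distances from N26:
N26: 0
N33: 19  (via N26)
N21: 19  (via N26)
N23: 22  (via N33)
N38: 24  (via N23)
N9: 25  (via N21)
Shortest route: N26 → N21 → N9 = 25 hops' cost.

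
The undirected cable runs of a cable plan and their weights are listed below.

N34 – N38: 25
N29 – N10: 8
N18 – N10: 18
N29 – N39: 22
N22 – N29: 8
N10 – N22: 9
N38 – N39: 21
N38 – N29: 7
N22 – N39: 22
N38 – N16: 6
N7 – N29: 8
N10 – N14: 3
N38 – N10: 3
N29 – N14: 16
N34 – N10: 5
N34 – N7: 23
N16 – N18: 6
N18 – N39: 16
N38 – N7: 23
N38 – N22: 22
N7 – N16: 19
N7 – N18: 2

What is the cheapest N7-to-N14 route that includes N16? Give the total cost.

Best N7 to N16: N7–N18–N16 costing 8
Shortest N16→N14: N16–N38–N10–N14 = 12
Total via N16: 8 + 12 = 20.

20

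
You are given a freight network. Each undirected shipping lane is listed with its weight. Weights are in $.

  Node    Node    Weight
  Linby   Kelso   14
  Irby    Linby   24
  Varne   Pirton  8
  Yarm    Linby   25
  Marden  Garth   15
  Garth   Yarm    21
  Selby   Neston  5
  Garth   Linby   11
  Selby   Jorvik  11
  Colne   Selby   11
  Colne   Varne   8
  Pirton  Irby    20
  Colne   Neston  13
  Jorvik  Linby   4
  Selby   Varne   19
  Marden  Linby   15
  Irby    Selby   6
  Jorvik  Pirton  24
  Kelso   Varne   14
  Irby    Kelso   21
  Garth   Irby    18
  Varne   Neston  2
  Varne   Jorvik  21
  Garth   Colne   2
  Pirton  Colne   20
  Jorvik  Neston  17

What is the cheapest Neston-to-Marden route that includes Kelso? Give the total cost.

Best Neston to Kelso: Neston → Varne → Kelso costing 16
Best Kelso to Marden: Kelso → Linby → Marden costing 29
Total via Kelso: 16 + 29 = $45.

$45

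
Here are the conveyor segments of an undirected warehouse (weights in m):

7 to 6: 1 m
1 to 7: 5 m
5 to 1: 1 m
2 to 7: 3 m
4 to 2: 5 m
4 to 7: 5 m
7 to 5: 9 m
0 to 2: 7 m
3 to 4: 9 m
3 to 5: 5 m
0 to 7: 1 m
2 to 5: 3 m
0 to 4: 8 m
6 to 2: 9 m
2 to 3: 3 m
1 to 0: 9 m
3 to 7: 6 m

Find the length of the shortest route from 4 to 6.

6 m

Settle nodes by increasing distance from 4:
4: 0
2: 5  (via 4)
7: 5  (via 4)
0: 6  (via 7)
6: 6  (via 7)
Shortest route: 4–7–6 = 6 m.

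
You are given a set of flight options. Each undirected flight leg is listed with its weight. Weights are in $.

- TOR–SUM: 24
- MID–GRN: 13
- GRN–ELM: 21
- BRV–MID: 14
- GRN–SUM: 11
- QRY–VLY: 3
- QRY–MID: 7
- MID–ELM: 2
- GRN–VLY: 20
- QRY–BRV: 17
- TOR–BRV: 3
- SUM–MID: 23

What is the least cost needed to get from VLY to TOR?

Shortest distances from VLY:
VLY: 0
QRY: 3  (via VLY)
MID: 10  (via QRY)
ELM: 12  (via MID)
GRN: 20  (via VLY)
BRV: 20  (via QRY)
TOR: 23  (via BRV)
Shortest route: VLY → QRY → BRV → TOR = $23.

$23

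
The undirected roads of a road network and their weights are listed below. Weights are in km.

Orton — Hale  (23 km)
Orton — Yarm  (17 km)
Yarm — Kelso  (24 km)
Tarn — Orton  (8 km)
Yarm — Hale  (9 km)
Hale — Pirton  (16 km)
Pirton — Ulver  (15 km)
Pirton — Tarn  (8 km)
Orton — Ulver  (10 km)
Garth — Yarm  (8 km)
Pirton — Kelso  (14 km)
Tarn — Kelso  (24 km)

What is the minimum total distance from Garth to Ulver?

35 km

Running Dijkstra from Garth:
Garth: 0
Yarm: 8  (via Garth)
Hale: 17  (via Yarm)
Orton: 25  (via Yarm)
Kelso: 32  (via Yarm)
Pirton: 33  (via Hale)
Tarn: 33  (via Orton)
Ulver: 35  (via Orton)
Shortest route: Garth → Yarm → Orton → Ulver = 35 km.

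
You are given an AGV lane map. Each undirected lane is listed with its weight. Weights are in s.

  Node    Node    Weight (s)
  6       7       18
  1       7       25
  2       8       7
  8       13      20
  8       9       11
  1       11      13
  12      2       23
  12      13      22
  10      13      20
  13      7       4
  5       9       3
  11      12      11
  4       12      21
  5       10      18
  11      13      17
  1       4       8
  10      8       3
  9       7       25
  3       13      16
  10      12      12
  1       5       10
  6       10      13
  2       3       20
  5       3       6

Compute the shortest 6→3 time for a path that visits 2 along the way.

43 s

Shortest 6→2: 6–10–8–2 = 23
Best 2 to 3: 2–3 costing 20
Total via 2: 23 + 20 = 43 s.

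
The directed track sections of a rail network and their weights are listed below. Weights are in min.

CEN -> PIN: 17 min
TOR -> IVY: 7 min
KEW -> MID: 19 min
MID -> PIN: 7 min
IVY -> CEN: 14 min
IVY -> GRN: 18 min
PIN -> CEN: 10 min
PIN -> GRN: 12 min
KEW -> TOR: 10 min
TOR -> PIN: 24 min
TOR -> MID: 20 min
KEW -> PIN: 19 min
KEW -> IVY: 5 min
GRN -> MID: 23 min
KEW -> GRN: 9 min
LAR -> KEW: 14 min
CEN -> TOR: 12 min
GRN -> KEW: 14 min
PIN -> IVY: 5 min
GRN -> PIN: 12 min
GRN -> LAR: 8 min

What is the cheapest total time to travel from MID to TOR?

Settle nodes by increasing distance from MID:
MID: 0
PIN: 7  (via MID)
IVY: 12  (via PIN)
CEN: 17  (via PIN)
GRN: 19  (via PIN)
LAR: 27  (via GRN)
TOR: 29  (via CEN)
Shortest route: MID–PIN–CEN–TOR = 29 min.

29 min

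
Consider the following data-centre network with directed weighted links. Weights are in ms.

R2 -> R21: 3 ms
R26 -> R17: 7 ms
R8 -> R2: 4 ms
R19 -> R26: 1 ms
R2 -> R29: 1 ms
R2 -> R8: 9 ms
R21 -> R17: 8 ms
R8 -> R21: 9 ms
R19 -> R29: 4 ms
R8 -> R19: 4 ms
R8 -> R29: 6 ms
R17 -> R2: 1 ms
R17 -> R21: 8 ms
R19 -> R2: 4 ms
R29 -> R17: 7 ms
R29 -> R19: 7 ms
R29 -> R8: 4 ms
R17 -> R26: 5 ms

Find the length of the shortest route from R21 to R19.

Candidate routes:
R21 - R17 - R2 - R29 - R8 - R19: 8+1+1+4+4 = 18
R21 - R17 - R2 - R8 - R19: 8+1+9+4 = 22
R21 - R17 - R2 - R29 - R19: 8+1+1+7 = 17
The minimum is 17 ms via R21 - R17 - R2 - R29 - R19.

17 ms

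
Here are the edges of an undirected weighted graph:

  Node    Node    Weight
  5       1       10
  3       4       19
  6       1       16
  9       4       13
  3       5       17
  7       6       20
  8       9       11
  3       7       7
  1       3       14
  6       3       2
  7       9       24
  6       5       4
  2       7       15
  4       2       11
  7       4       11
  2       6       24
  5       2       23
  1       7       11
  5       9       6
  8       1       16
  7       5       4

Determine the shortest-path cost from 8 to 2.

Settle nodes by increasing distance from 8:
8: 0
9: 11  (via 8)
1: 16  (via 8)
5: 17  (via 9)
6: 21  (via 5)
7: 21  (via 5)
3: 23  (via 6)
4: 24  (via 9)
2: 35  (via 4)
Shortest route: 8–9–4–2 = 35.

35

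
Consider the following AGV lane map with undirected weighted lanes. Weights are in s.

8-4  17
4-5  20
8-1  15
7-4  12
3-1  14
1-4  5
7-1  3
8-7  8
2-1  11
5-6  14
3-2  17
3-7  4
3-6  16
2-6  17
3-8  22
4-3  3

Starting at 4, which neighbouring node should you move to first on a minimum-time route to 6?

Candidate routes:
4 - 1 - 7 - 3 - 6: 5+3+4+16 = 28
4 - 3 - 6: 3+16 = 19
The minimum is 19 s via 4 - 3 - 6.
So from 4 the first move is to 3.

3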